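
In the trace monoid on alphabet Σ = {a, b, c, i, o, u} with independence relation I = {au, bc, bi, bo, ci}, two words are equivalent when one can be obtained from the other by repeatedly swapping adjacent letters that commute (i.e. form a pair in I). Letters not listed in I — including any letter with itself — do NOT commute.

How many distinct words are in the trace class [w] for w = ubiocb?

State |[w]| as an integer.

10

piece 0:u — minimal
piece 1:b rests on {0:u}
piece 2:i rests on {0:u}
piece 3:o rests on {2:i}
piece 4:c rests on {3:o}
piece 5:b rests on {1:b}
minimal pieces: {0:u}
ways to finish when only these pieces remain (= sum over removing one remaining piece with nothing left below it):
  1 left: {4}→1  {5}→1
  2 left: {1,5}→1  {3,4}→1  {4,5}→2
  3 left: {1,4,5}→3  {2,3,4}→1  {3,4,5}→3
  4 left: {1,3,4,5}→6  {2,3,4,5}→4
  placing 0:u first → 10 extensions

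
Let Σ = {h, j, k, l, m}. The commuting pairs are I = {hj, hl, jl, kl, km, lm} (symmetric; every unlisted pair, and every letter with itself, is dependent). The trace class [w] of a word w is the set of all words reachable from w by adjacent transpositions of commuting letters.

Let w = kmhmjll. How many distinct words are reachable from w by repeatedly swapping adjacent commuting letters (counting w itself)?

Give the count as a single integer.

0(k) covers ∅
1(m) covers ∅
2(h) covers 0:k, 1:m
3(m) covers 2:h
4(j) covers 3:m
5(l) covers ∅
6(l) covers 5:l
floor of heap: 0:k, 1:m, 5:l
completions by unplaced set U, small U first (add the entries for U minus each lowest piece of U):
  |U|=1: {4}:1  {6}:1
  |U|=2: {3,4}:1  {4,6}:2  {5,6}:1
  |U|=3: {2,3,4}:1  {3,4,6}:3  {4,5,6}:3
  |U|=4: {0,2,3,4}:1  {1,2,3,4}:1  {2,3,4,6}:4  {3,4,5,6}:6
  |U|=5: {0,1,2,3,4}:2  {0,2,3,4,6}:5  {1,2,3,4,6}:5  {2,3,4,5,6}:10
  start at 0(k): 15
  start at 1(m): 15
  start at 5(l): 12
sum over floor = 42

42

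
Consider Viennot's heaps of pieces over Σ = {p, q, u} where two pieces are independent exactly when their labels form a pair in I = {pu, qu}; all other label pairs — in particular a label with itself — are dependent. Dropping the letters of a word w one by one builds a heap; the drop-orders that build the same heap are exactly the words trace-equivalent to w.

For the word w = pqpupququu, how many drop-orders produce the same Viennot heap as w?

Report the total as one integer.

210

0(p) covers ∅
1(q) covers 0:p
2(p) covers 1:q
3(u) covers ∅
4(p) covers 2:p
5(q) covers 4:p
6(u) covers 3:u
7(q) covers 5:q
8(u) covers 6:u
9(u) covers 8:u
floor of heap: 0:p, 3:u
completions by unplaced set U, small U first (add the entries for U minus each lowest piece of U):
  |U|=1: {7}:1  {9}:1
  |U|=2: {5,7}:1  {7,9}:2  {8,9}:1
  |U|=3: {4,5,7}:1  {5,7,9}:3  {6,8,9}:1  {7,8,9}:3
  |U|=4: {2,4,5,7}:1  {3,6,8,9}:1  {4,5,7,9}:4  {5,7,8,9}:6  {6,7,8,9}:4
  |U|=5: {1,2,4,5,7}:1  {2,4,5,7,9}:5  {3,6,7,8,9}:5  {4,5,7,8,9}:10  {5,6,7,8,9}:10
  |U|=6: {0,1,2,4,5,7}:1  {1,2,4,5,7,9}:6  {2,4,5,7,8,9}:15  {3,5,6,7,8,9}:15  {4,5,6,7,8,9}:20
  |U|=7: {0,1,2,4,5,7,9}:7  {1,2,4,5,7,8,9}:21  {2,4,5,6,7,8,9}:35  {3,4,5,6,7,8,9}:35
  |U|=8: {0,1,2,4,5,7,8,9}:28  {1,2,4,5,6,7,8,9}:56  {2,3,4,5,6,7,8,9}:70
  start at 0(p): 126
  start at 3(u): 84
sum over floor = 210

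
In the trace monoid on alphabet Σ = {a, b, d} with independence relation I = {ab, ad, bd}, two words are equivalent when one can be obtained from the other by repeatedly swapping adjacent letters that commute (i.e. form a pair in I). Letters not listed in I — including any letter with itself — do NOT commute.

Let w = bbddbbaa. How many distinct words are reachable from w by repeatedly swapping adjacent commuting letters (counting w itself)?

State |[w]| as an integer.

#0=b has no predecessor
#1=b depends on [0:b]
#2=d has no predecessor
#3=d depends on [2:d]
#4=b depends on [1:b]
#5=b depends on [4:b]
#6=a has no predecessor
#7=a depends on [6:a]
sources: [0:b, 2:d, 6:a]
N(rest) = Σ N(rest − s) over sources s of rest; N(one piece) = 1:
  size 1 → [3]=1  [5]=1  [7]=1
  size 2 → [2,3]=1  [3,5]=2  [3,7]=2  [4,5]=1  [5,7]=2  [6,7]=1
  size 3 → [1,4,5]=1  [2,3,5]=3  [2,3,7]=3  [3,4,5]=3  [3,5,7]=6  [3,6,7]=3  [4,5,7]=3  [5,6,7]=3
  size 4 → [0,1,4,5]=1  [1,3,4,5]=4  [1,4,5,7]=4  [2,3,4,5]=6  [2,3,5,7]=12  [2,3,6,7]=6  [3,4,5,7]=12  [3,5,6,7]=12  [4,5,6,7]=6
  size 5 → [0,1,3,4,5]=5  [0,1,4,5,7]=5  [1,2,3,4,5]=10  [1,3,4,5,7]=20  [1,4,5,6,7]=10  [2,3,4,5,7]=30  [2,3,5,6,7]=30  [3,4,5,6,7]=30
  size 6 → [0,1,2,3,4,5]=15  [0,1,3,4,5,7]=30  [0,1,4,5,6,7]=15  [1,2,3,4,5,7]=60  [1,3,4,5,6,7]=60  [2,3,4,5,6,7]=90
  first=0(b) contributes 210
  first=2(d) contributes 105
  first=6(a) contributes 105
|[w]| = 420

420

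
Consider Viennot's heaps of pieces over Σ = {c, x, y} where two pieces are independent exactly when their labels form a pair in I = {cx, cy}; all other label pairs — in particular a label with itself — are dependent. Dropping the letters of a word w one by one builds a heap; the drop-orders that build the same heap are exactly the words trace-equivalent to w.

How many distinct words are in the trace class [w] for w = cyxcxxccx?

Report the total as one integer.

0(c) covers ∅
1(y) covers ∅
2(x) covers 1:y
3(c) covers 0:c
4(x) covers 2:x
5(x) covers 4:x
6(c) covers 3:c
7(c) covers 6:c
8(x) covers 5:x
floor of heap: 0:c, 1:y
completions by unplaced set U, small U first (add the entries for U minus each lowest piece of U):
  |U|=1: {7}:1  {8}:1
  |U|=2: {5,8}:1  {6,7}:1  {7,8}:2
  |U|=3: {3,6,7}:1  {4,5,8}:1  {5,7,8}:3  {6,7,8}:3
  |U|=4: {0,3,6,7}:1  {2,4,5,8}:1  {3,6,7,8}:4  {4,5,7,8}:4  {5,6,7,8}:6
  |U|=5: {0,3,6,7,8}:5  {1,2,4,5,8}:1  {2,4,5,7,8}:5  {3,5,6,7,8}:10  {4,5,6,7,8}:10
  |U|=6: {0,3,5,6,7,8}:15  {1,2,4,5,7,8}:6  {2,4,5,6,7,8}:15  {3,4,5,6,7,8}:20
  |U|=7: {0,3,4,5,6,7,8}:35  {1,2,4,5,6,7,8}:21  {2,3,4,5,6,7,8}:35
  start at 0(c): 56
  start at 1(y): 70
sum over floor = 126

126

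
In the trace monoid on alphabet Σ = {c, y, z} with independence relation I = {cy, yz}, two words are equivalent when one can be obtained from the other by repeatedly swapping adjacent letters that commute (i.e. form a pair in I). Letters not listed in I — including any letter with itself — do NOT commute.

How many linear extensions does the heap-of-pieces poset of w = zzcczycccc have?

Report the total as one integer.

0(z) covers ∅
1(z) covers 0:z
2(c) covers 1:z
3(c) covers 2:c
4(z) covers 3:c
5(y) covers ∅
6(c) covers 4:z
7(c) covers 6:c
8(c) covers 7:c
9(c) covers 8:c
floor of heap: 0:z, 5:y
completions by unplaced set U, small U first (add the entries for U minus each lowest piece of U):
  |U|=1: {5}:1  {9}:1
  |U|=2: {5,9}:2  {8,9}:1
  |U|=3: {5,8,9}:3  {7,8,9}:1
  |U|=4: {5,7,8,9}:4  {6,7,8,9}:1
  |U|=5: {4,6,7,8,9}:1  {5,6,7,8,9}:5
  |U|=6: {3,4,6,7,8,9}:1  {4,5,6,7,8,9}:6
  |U|=7: {2,3,4,6,7,8,9}:1  {3,4,5,6,7,8,9}:7
  |U|=8: {1,2,3,4,6,7,8,9}:1  {2,3,4,5,6,7,8,9}:8
  start at 0(z): 9
  start at 5(y): 1
sum over floor = 10

10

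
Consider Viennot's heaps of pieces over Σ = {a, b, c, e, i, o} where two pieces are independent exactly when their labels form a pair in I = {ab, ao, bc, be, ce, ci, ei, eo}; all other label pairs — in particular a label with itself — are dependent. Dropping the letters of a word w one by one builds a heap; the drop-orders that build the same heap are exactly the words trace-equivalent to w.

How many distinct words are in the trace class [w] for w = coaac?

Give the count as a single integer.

3

piece 0:c — minimal
piece 1:o rests on {0:c}
piece 2:a rests on {0:c}
piece 3:a rests on {2:a}
piece 4:c rests on {1:o, 3:a}
minimal pieces: {0:c}
ways to finish when only these pieces remain (= sum over removing one remaining piece with nothing left below it):
  1 left: {4}→1
  2 left: {1,4}→1  {3,4}→1
  3 left: {1,3,4}→2  {2,3,4}→1
  placing 0:c first → 3 extensions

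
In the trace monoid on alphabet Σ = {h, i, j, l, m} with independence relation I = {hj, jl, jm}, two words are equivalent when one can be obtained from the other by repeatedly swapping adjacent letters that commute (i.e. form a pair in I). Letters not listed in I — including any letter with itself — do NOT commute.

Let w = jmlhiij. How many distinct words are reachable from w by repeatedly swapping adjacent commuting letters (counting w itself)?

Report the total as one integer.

0(j) covers ∅
1(m) covers ∅
2(l) covers 1:m
3(h) covers 2:l
4(i) covers 0:j, 3:h
5(i) covers 4:i
6(j) covers 5:i
floor of heap: 0:j, 1:m
completions by unplaced set U, small U first (add the entries for U minus each lowest piece of U):
  |U|=1: {6}:1
  |U|=2: {5,6}:1
  |U|=3: {4,5,6}:1
  |U|=4: {0,4,5,6}:1  {3,4,5,6}:1
  |U|=5: {0,3,4,5,6}:2  {2,3,4,5,6}:1
  start at 0(j): 1
  start at 1(m): 3
sum over floor = 4

4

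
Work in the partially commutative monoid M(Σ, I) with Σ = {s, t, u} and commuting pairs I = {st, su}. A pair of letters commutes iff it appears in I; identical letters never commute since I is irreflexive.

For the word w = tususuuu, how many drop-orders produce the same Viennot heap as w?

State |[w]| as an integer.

#0=t has no predecessor
#1=u depends on [0:t]
#2=s has no predecessor
#3=u depends on [1:u]
#4=s depends on [2:s]
#5=u depends on [3:u]
#6=u depends on [5:u]
#7=u depends on [6:u]
sources: [0:t, 2:s]
N(rest) = Σ N(rest − s) over sources s of rest; N(one piece) = 1:
  size 1 → [4]=1  [7]=1
  size 2 → [2,4]=1  [4,7]=2  [6,7]=1
  size 3 → [2,4,7]=3  [4,6,7]=3  [5,6,7]=1
  size 4 → [2,4,6,7]=6  [3,5,6,7]=1  [4,5,6,7]=4
  size 5 → [1,3,5,6,7]=1  [2,4,5,6,7]=10  [3,4,5,6,7]=5
  size 6 → [0,1,3,5,6,7]=1  [1,3,4,5,6,7]=6  [2,3,4,5,6,7]=15
  first=0(t) contributes 21
  first=2(s) contributes 7
|[w]| = 28

28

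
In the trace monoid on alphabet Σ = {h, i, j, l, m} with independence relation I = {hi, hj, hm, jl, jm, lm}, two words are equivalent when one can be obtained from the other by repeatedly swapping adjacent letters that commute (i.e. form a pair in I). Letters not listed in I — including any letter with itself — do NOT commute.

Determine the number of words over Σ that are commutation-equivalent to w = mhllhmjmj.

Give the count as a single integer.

0(m) covers ∅
1(h) covers ∅
2(l) covers 1:h
3(l) covers 2:l
4(h) covers 3:l
5(m) covers 0:m
6(j) covers ∅
7(m) covers 5:m
8(j) covers 6:j
floor of heap: 0:m, 1:h, 6:j
completions by unplaced set U, small U first (add the entries for U minus each lowest piece of U):
  |U|=1: {4}:1  {7}:1  {8}:1
  |U|=2: {3,4}:1  {4,7}:2  {4,8}:2  {5,7}:1  {6,8}:1  {7,8}:2
  |U|=3: {0,5,7}:1  {2,3,4}:1  {3,4,7}:3  {3,4,8}:3  {4,5,7}:3  {4,6,8}:3  {4,7,8}:6  {5,7,8}:3  {6,7,8}:3
  |U|=4: {0,4,5,7}:4  {0,5,7,8}:4  {1,2,3,4}:1  {2,3,4,7}:4  {2,3,4,8}:4  {3,4,5,7}:6  {3,4,6,8}:6  {3,4,7,8}:12  {4,5,7,8}:12  {4,6,7,8}:12  {5,6,7,8}:6
  |U|=5: {0,3,4,5,7}:10  {0,4,5,7,8}:20  {0,5,6,7,8}:10  {1,2,3,4,7}:5  {1,2,3,4,8}:5  {2,3,4,5,7}:10  {2,3,4,6,8}:10  {2,3,4,7,8}:20  {3,4,5,7,8}:30  {3,4,6,7,8}:30  {4,5,6,7,8}:30
  |U|=6: {0,2,3,4,5,7}:20  {0,3,4,5,7,8}:60  {0,4,5,6,7,8}:60  {1,2,3,4,5,7}:15  {1,2,3,4,6,8}:15  {1,2,3,4,7,8}:30  {2,3,4,5,7,8}:60  {2,3,4,6,7,8}:60  {3,4,5,6,7,8}:90
  |U|=7: {0,1,2,3,4,5,7}:35  {0,2,3,4,5,7,8}:140  {0,3,4,5,6,7,8}:210  {1,2,3,4,5,7,8}:105  {1,2,3,4,6,7,8}:105  {2,3,4,5,6,7,8}:210
  start at 0(m): 420
  start at 1(h): 560
  start at 6(j): 280
sum over floor = 1260

1260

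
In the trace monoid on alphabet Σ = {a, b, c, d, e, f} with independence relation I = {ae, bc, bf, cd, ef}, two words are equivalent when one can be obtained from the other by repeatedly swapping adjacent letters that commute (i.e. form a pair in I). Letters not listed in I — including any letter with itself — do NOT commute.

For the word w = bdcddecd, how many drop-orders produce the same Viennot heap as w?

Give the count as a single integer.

piece 0:b — minimal
piece 1:d rests on {0:b}
piece 2:c — minimal
piece 3:d rests on {1:d}
piece 4:d rests on {3:d}
piece 5:e rests on {2:c, 4:d}
piece 6:c rests on {5:e}
piece 7:d rests on {5:e}
minimal pieces: {0:b, 2:c}
ways to finish when only these pieces remain (= sum over removing one remaining piece with nothing left below it):
  1 left: {6}→1  {7}→1
  2 left: {6,7}→2
  3 left: {5,6,7}→2
  4 left: {2,5,6,7}→2  {4,5,6,7}→2
  5 left: {2,4,5,6,7}→4  {3,4,5,6,7}→2
  6 left: {1,3,4,5,6,7}→2  {2,3,4,5,6,7}→6
  placing 0:b first → 8 extensions
  placing 2:c first → 2 extensions
total linear extensions = 10

10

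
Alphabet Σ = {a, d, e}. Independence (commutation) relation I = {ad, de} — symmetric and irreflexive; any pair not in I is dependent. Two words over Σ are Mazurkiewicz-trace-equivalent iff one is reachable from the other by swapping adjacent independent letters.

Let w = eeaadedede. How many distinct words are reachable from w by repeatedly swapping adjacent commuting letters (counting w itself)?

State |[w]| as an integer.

120

drop 0:e onto floor
drop 1:e onto {0:e}
drop 2:a onto {1:e}
drop 3:a onto {2:a}
drop 4:d onto floor
drop 5:e onto {3:a}
drop 6:d onto {4:d}
drop 7:e onto {5:e}
drop 8:d onto {6:d}
drop 9:e onto {7:e}
ground layer = {0:e, 4:d}
drop-orders for the pieces not yet dropped (sum over which currently-grounded one goes next):
  1 to go: {8} 1  {9} 1
  2 to go: {6,8} 1  {7,9} 1  {8,9} 2
  3 to go: {4,6,8} 1  {5,7,9} 1  {6,8,9} 3  {7,8,9} 3
  4 to go: {3,5,7,9} 1  {4,6,8,9} 4  {5,7,8,9} 4  {6,7,8,9} 6
  5 to go: {2,3,5,7,9} 1  {3,5,7,8,9} 5  {4,6,7,8,9} 10  {5,6,7,8,9} 10
  6 to go: {1,2,3,5,7,9} 1  {2,3,5,7,8,9} 6  {3,5,6,7,8,9} 15  {4,5,6,7,8,9} 20
  7 to go: {0,1,2,3,5,7,9} 1  {1,2,3,5,7,8,9} 7  {2,3,5,6,7,8,9} 21  {3,4,5,6,7,8,9} 35
  8 to go: {0,1,2,3,5,7,8,9} 8  {1,2,3,5,6,7,8,9} 28  {2,3,4,5,6,7,8,9} 56
  if 0:e drops first: 84 orders
  if 4:d drops first: 36 orders
heap linearizations: 120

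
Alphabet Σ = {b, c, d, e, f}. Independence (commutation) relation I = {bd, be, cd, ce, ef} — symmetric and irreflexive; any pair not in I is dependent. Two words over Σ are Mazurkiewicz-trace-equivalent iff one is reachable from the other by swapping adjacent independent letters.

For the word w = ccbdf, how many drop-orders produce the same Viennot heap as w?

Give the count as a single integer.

#0=c has no predecessor
#1=c depends on [0:c]
#2=b depends on [1:c]
#3=d has no predecessor
#4=f depends on [2:b, 3:d]
sources: [0:c, 3:d]
N(rest) = Σ N(rest − s) over sources s of rest; N(one piece) = 1:
  size 1 → [4]=1
  size 2 → [2,4]=1  [3,4]=1
  size 3 → [1,2,4]=1  [2,3,4]=2
  first=0(c) contributes 3
  first=3(d) contributes 1
|[w]| = 4

4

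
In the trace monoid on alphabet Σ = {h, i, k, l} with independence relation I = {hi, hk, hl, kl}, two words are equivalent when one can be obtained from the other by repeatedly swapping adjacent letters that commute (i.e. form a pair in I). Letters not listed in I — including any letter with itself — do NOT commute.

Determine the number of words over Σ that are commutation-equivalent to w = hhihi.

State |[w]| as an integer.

10

drop 0:h onto floor
drop 1:h onto {0:h}
drop 2:i onto floor
drop 3:h onto {1:h}
drop 4:i onto {2:i}
ground layer = {0:h, 2:i}
drop-orders for the pieces not yet dropped (sum over which currently-grounded one goes next):
  1 to go: {3} 1  {4} 1
  2 to go: {1,3} 1  {2,4} 1  {3,4} 2
  3 to go: {0,1,3} 1  {1,3,4} 3  {2,3,4} 3
  if 0:h drops first: 6 orders
  if 2:i drops first: 4 orders
heap linearizations: 10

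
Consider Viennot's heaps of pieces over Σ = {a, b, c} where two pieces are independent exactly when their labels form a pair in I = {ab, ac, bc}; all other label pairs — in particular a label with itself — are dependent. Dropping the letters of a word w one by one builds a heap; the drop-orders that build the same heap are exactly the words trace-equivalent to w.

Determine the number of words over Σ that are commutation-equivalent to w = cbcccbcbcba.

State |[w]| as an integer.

piece 0:c — minimal
piece 1:b — minimal
piece 2:c rests on {0:c}
piece 3:c rests on {2:c}
piece 4:c rests on {3:c}
piece 5:b rests on {1:b}
piece 6:c rests on {4:c}
piece 7:b rests on {5:b}
piece 8:c rests on {6:c}
piece 9:b rests on {7:b}
piece 10:a — minimal
minimal pieces: {0:c, 1:b, 10:a}
ways to finish when only these pieces remain (= sum over removing one remaining piece with nothing left below it):
  1 left: {8}→1  {9}→1  {10}→1
  2 left: {6,8}→1  {7,9}→1  {8,9}→2  {8,10}→2  {9,10}→2
  3 left: {4,6,8}→1  {5,7,9}→1  {6,8,9}→3  {6,8,10}→3  {7,8,9}→3  {7,9,10}→3  {8,9,10}→6
  4 left: {1,5,7,9}→1  {3,4,6,8}→1  {4,6,8,9}→4  {4,6,8,10}→4  {5,7,8,9}→4  {5,7,9,10}→4  {6,7,8,9}→6  {6,8,9,10}→12  {7,8,9,10}→12
  5 left: {1,5,7,8,9}→5  {1,5,7,9,10}→5  {2,3,4,6,8}→1  {3,4,6,8,9}→5  {3,4,6,8,10}→5  {4,6,7,8,9}→10  {4,6,8,9,10}→20  {5,6,7,8,9}→10  {5,7,8,9,10}→20  {6,7,8,9,10}→30
  6 left: {0,2,3,4,6,8}→1  {1,5,6,7,8,9}→15  {1,5,7,8,9,10}→30  {2,3,4,6,8,9}→6  {2,3,4,6,8,10}→6  {3,4,6,7,8,9}→15  {3,4,6,8,9,10}→30  {4,5,6,7,8,9}→20  {4,6,7,8,9,10}→60  {5,6,7,8,9,10}→60
  7 left: {0,2,3,4,6,8,9}→7  {0,2,3,4,6,8,10}→7  {1,4,5,6,7,8,9}→35  {1,5,6,7,8,9,10}→105  {2,3,4,6,7,8,9}→21  {2,3,4,6,8,9,10}→42  {3,4,5,6,7,8,9}→35  {3,4,6,7,8,9,10}→105  {4,5,6,7,8,9,10}→140
  8 left: {0,2,3,4,6,7,8,9}→28  {0,2,3,4,6,8,9,10}→56  {1,3,4,5,6,7,8,9}→70  {1,4,5,6,7,8,9,10}→280  {2,3,4,5,6,7,8,9}→56  {2,3,4,6,7,8,9,10}→168  {3,4,5,6,7,8,9,10}→280
  9 left: {0,2,3,4,5,6,7,8,9}→84  {0,2,3,4,6,7,8,9,10}→252  {1,2,3,4,5,6,7,8,9}→126  {1,3,4,5,6,7,8,9,10}→630  {2,3,4,5,6,7,8,9,10}→504
  placing 0:c first → 1260 extensions
  placing 1:b first → 840 extensions
  placing 10:a first → 210 extensions
total linear extensions = 2310

2310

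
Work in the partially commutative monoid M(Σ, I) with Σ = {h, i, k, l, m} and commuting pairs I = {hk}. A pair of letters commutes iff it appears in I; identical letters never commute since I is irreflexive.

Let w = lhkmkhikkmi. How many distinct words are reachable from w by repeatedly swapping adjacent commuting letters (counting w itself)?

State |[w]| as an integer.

0(l) covers ∅
1(h) covers 0:l
2(k) covers 0:l
3(m) covers 1:h, 2:k
4(k) covers 3:m
5(h) covers 3:m
6(i) covers 4:k, 5:h
7(k) covers 6:i
8(k) covers 7:k
9(m) covers 8:k
10(i) covers 9:m
floor of heap: 0:l
completions by unplaced set U, small U first (add the entries for U minus each lowest piece of U):
  |U|=1: {10}:1
  |U|=2: {9,10}:1
  |U|=3: {8,9,10}:1
  |U|=4: {7,8,9,10}:1
  |U|=5: {6,7,8,9,10}:1
  |U|=6: {4,6,7,8,9,10}:1  {5,6,7,8,9,10}:1
  |U|=7: {4,5,6,7,8,9,10}:2
  |U|=8: {3,4,5,6,7,8,9,10}:2
  |U|=9: {1,3,4,5,6,7,8,9,10}:2  {2,3,4,5,6,7,8,9,10}:2
  start at 0(l): 4

4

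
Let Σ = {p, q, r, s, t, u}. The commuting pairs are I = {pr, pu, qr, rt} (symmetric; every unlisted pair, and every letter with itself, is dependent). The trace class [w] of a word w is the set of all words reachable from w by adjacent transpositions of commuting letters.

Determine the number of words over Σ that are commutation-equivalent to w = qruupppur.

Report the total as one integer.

piece 0:q — minimal
piece 1:r — minimal
piece 2:u rests on {0:q, 1:r}
piece 3:u rests on {2:u}
piece 4:p rests on {0:q}
piece 5:p rests on {4:p}
piece 6:p rests on {5:p}
piece 7:u rests on {3:u}
piece 8:r rests on {7:u}
minimal pieces: {0:q, 1:r}
ways to finish when only these pieces remain (= sum over removing one remaining piece with nothing left below it):
  1 left: {6}→1  {8}→1
  2 left: {5,6}→1  {6,8}→2  {7,8}→1
  3 left: {3,7,8}→1  {4,5,6}→1  {5,6,8}→3  {6,7,8}→3
  4 left: {2,3,7,8}→1  {3,6,7,8}→4  {4,5,6,8}→4  {5,6,7,8}→6
  5 left: {1,2,3,7,8}→1  {2,3,6,7,8}→5  {3,5,6,7,8}→10  {4,5,6,7,8}→10
  6 left: {1,2,3,6,7,8}→6  {2,3,5,6,7,8}→15  {3,4,5,6,7,8}→20
  7 left: {1,2,3,5,6,7,8}→21  {2,3,4,5,6,7,8}→35
  placing 0:q first → 56 extensions
  placing 1:r first → 35 extensions
total linear extensions = 91

91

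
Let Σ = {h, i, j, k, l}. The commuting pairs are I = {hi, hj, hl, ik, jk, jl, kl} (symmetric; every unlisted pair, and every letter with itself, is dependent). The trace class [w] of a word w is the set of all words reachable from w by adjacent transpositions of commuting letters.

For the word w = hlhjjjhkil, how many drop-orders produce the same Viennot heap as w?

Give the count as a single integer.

#0=h has no predecessor
#1=l has no predecessor
#2=h depends on [0:h]
#3=j has no predecessor
#4=j depends on [3:j]
#5=j depends on [4:j]
#6=h depends on [2:h]
#7=k depends on [6:h]
#8=i depends on [1:l, 5:j]
#9=l depends on [8:i]
sources: [0:h, 1:l, 3:j]
N(rest) = Σ N(rest − s) over sources s of rest; N(one piece) = 1:
  size 1 → [7]=1  [9]=1
  size 2 → [6,7]=1  [7,9]=2  [8,9]=1
  size 3 → [1,8,9]=1  [2,6,7]=1  [5,8,9]=1  [6,7,9]=3  [7,8,9]=3
  size 4 → [0,2,6,7]=1  [1,5,8,9]=2  [1,7,8,9]=4  [2,6,7,9]=4  [4,5,8,9]=1  [5,7,8,9]=4  [6,7,8,9]=6
  size 5 → [0,2,6,7,9]=5  [1,4,5,8,9]=3  [1,5,7,8,9]=10  [1,6,7,8,9]=10  [2,6,7,8,9]=10  [3,4,5,8,9]=1  [4,5,7,8,9]=5  [5,6,7,8,9]=10
  size 6 → [0,2,6,7,8,9]=15  [1,2,6,7,8,9]=20  [1,3,4,5,8,9]=4  [1,4,5,7,8,9]=18  [1,5,6,7,8,9]=30  [2,5,6,7,8,9]=20  [3,4,5,7,8,9]=6  [4,5,6,7,8,9]=15
  size 7 → [0,1,2,6,7,8,9]=35  [0,2,5,6,7,8,9]=35  [1,2,5,6,7,8,9]=70  [1,3,4,5,7,8,9]=28  [1,4,5,6,7,8,9]=63  [2,4,5,6,7,8,9]=35  [3,4,5,6,7,8,9]=21
  size 8 → [0,1,2,5,6,7,8,9]=140  [0,2,4,5,6,7,8,9]=70  [1,2,4,5,6,7,8,9]=168  [1,3,4,5,6,7,8,9]=112  [2,3,4,5,6,7,8,9]=56
  first=0(h) contributes 336
  first=1(l) contributes 126
  first=3(j) contributes 378
|[w]| = 840

840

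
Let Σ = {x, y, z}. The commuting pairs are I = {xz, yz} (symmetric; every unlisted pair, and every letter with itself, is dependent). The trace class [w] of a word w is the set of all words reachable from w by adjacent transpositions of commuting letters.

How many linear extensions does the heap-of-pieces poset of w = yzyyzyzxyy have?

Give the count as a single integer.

0(y) covers ∅
1(z) covers ∅
2(y) covers 0:y
3(y) covers 2:y
4(z) covers 1:z
5(y) covers 3:y
6(z) covers 4:z
7(x) covers 5:y
8(y) covers 7:x
9(y) covers 8:y
floor of heap: 0:y, 1:z
completions by unplaced set U, small U first (add the entries for U minus each lowest piece of U):
  |U|=1: {6}:1  {9}:1
  |U|=2: {4,6}:1  {6,9}:2  {8,9}:1
  |U|=3: {1,4,6}:1  {4,6,9}:3  {6,8,9}:3  {7,8,9}:1
  |U|=4: {1,4,6,9}:4  {4,6,8,9}:6  {5,7,8,9}:1  {6,7,8,9}:4
  |U|=5: {1,4,6,8,9}:10  {3,5,7,8,9}:1  {4,6,7,8,9}:10  {5,6,7,8,9}:5
  |U|=6: {1,4,6,7,8,9}:20  {2,3,5,7,8,9}:1  {3,5,6,7,8,9}:6  {4,5,6,7,8,9}:15
  |U|=7: {0,2,3,5,7,8,9}:1  {1,4,5,6,7,8,9}:35  {2,3,5,6,7,8,9}:7  {3,4,5,6,7,8,9}:21
  |U|=8: {0,2,3,5,6,7,8,9}:8  {1,3,4,5,6,7,8,9}:56  {2,3,4,5,6,7,8,9}:28
  start at 0(y): 84
  start at 1(z): 36
sum over floor = 120

120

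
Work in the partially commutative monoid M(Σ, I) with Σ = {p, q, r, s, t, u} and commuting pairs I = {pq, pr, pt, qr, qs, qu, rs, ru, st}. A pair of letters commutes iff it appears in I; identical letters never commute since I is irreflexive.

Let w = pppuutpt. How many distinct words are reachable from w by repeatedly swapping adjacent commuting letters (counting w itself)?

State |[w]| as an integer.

0(p) covers ∅
1(p) covers 0:p
2(p) covers 1:p
3(u) covers 2:p
4(u) covers 3:u
5(t) covers 4:u
6(p) covers 4:u
7(t) covers 5:t
floor of heap: 0:p
completions by unplaced set U, small U first (add the entries for U minus each lowest piece of U):
  |U|=1: {6}:1  {7}:1
  |U|=2: {5,7}:1  {6,7}:2
  |U|=3: {5,6,7}:3
  |U|=4: {4,5,6,7}:3
  |U|=5: {3,4,5,6,7}:3
  |U|=6: {2,3,4,5,6,7}:3
  start at 0(p): 3

3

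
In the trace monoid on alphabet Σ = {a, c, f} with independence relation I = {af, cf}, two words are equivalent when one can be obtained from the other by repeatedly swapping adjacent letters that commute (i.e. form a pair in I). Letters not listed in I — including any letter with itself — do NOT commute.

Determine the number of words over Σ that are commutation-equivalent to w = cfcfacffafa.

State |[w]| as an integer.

462

piece 0:c — minimal
piece 1:f — minimal
piece 2:c rests on {0:c}
piece 3:f rests on {1:f}
piece 4:a rests on {2:c}
piece 5:c rests on {4:a}
piece 6:f rests on {3:f}
piece 7:f rests on {6:f}
piece 8:a rests on {5:c}
piece 9:f rests on {7:f}
piece 10:a rests on {8:a}
minimal pieces: {0:c, 1:f}
ways to finish when only these pieces remain (= sum over removing one remaining piece with nothing left below it):
  1 left: {9}→1  {10}→1
  2 left: {7,9}→1  {8,10}→1  {9,10}→2
  3 left: {5,8,10}→1  {6,7,9}→1  {7,9,10}→3  {8,9,10}→3
  4 left: {3,6,7,9}→1  {4,5,8,10}→1  {5,8,9,10}→4  {6,7,9,10}→4  {7,8,9,10}→6
  5 left: {1,3,6,7,9}→1  {2,4,5,8,10}→1  {3,6,7,9,10}→5  {4,5,8,9,10}→5  {5,7,8,9,10}→10  {6,7,8,9,10}→10
  6 left: {0,2,4,5,8,10}→1  {1,3,6,7,9,10}→6  {2,4,5,8,9,10}→6  {3,6,7,8,9,10}→15  {4,5,7,8,9,10}→15  {5,6,7,8,9,10}→20
  7 left: {0,2,4,5,8,9,10}→7  {1,3,6,7,8,9,10}→21  {2,4,5,7,8,9,10}→21  {3,5,6,7,8,9,10}→35  {4,5,6,7,8,9,10}→35
  8 left: {0,2,4,5,7,8,9,10}→28  {1,3,5,6,7,8,9,10}→56  {2,4,5,6,7,8,9,10}→56  {3,4,5,6,7,8,9,10}→70
  9 left: {0,2,4,5,6,7,8,9,10}→84  {1,3,4,5,6,7,8,9,10}→126  {2,3,4,5,6,7,8,9,10}→126
  placing 0:c first → 252 extensions
  placing 1:f first → 210 extensions
total linear extensions = 462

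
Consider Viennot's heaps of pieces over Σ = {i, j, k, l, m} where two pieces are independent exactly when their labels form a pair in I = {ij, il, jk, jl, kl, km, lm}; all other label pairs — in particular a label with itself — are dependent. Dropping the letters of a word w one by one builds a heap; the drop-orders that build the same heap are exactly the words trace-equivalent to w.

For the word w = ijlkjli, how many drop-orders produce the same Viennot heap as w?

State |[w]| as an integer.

210

drop 0:i onto floor
drop 1:j onto floor
drop 2:l onto floor
drop 3:k onto {0:i}
drop 4:j onto {1:j}
drop 5:l onto {2:l}
drop 6:i onto {3:k}
ground layer = {0:i, 1:j, 2:l}
drop-orders for the pieces not yet dropped (sum over which currently-grounded one goes next):
  1 to go: {4} 1  {5} 1  {6} 1
  2 to go: {1,4} 1  {2,5} 1  {3,6} 1  {4,5} 2  {4,6} 2  {5,6} 2
  3 to go: {0,3,6} 1  {1,4,5} 3  {1,4,6} 3  {2,4,5} 3  {2,5,6} 3  {3,4,6} 3  {3,5,6} 3  {4,5,6} 6
  4 to go: {0,3,4,6} 4  {0,3,5,6} 4  {1,2,4,5} 6  {1,3,4,6} 6  {1,4,5,6} 12  {2,3,5,6} 6  {2,4,5,6} 12  {3,4,5,6} 12
  5 to go: {0,1,3,4,6} 10  {0,2,3,5,6} 10  {0,3,4,5,6} 20  {1,2,4,5,6} 30  {1,3,4,5,6} 30  {2,3,4,5,6} 30
  if 0:i drops first: 90 orders
  if 1:j drops first: 60 orders
  if 2:l drops first: 60 orders
heap linearizations: 210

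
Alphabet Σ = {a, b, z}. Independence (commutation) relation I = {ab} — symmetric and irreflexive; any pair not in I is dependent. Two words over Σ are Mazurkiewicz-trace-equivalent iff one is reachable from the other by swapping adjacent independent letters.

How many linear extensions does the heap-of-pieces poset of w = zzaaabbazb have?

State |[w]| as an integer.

15

drop 0:z onto floor
drop 1:z onto {0:z}
drop 2:a onto {1:z}
drop 3:a onto {2:a}
drop 4:a onto {3:a}
drop 5:b onto {1:z}
drop 6:b onto {5:b}
drop 7:a onto {4:a}
drop 8:z onto {6:b, 7:a}
drop 9:b onto {8:z}
ground layer = {0:z}
drop-orders for the pieces not yet dropped (sum over which currently-grounded one goes next):
  1 to go: {9} 1
  2 to go: {8,9} 1
  3 to go: {6,8,9} 1  {7,8,9} 1
  4 to go: {4,7,8,9} 1  {5,6,8,9} 1  {6,7,8,9} 2
  5 to go: {3,4,7,8,9} 1  {4,6,7,8,9} 3  {5,6,7,8,9} 3
  6 to go: {2,3,4,7,8,9} 1  {3,4,6,7,8,9} 4  {4,5,6,7,8,9} 6
  7 to go: {2,3,4,6,7,8,9} 5  {3,4,5,6,7,8,9} 10
  8 to go: {2,3,4,5,6,7,8,9} 15
  if 0:z drops first: 15 orders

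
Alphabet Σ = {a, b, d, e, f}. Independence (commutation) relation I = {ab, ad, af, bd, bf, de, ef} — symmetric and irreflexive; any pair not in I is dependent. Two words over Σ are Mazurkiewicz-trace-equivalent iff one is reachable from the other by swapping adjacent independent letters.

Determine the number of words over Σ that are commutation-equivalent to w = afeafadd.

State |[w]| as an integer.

#0=a has no predecessor
#1=f has no predecessor
#2=e depends on [0:a]
#3=a depends on [2:e]
#4=f depends on [1:f]
#5=a depends on [3:a]
#6=d depends on [4:f]
#7=d depends on [6:d]
sources: [0:a, 1:f]
N(rest) = Σ N(rest − s) over sources s of rest; N(one piece) = 1:
  size 1 → [5]=1  [7]=1
  size 2 → [3,5]=1  [5,7]=2  [6,7]=1
  size 3 → [2,3,5]=1  [3,5,7]=3  [4,6,7]=1  [5,6,7]=3
  size 4 → [0,2,3,5]=1  [1,4,6,7]=1  [2,3,5,7]=4  [3,5,6,7]=6  [4,5,6,7]=4
  size 5 → [0,2,3,5,7]=5  [1,4,5,6,7]=5  [2,3,5,6,7]=10  [3,4,5,6,7]=10
  size 6 → [0,2,3,5,6,7]=15  [1,3,4,5,6,7]=15  [2,3,4,5,6,7]=20
  first=0(a) contributes 35
  first=1(f) contributes 35
|[w]| = 70

70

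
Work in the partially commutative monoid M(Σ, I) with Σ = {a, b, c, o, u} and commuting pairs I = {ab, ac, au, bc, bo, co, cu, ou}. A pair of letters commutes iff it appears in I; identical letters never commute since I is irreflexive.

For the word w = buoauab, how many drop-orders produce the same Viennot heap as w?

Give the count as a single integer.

0(b) covers ∅
1(u) covers 0:b
2(o) covers ∅
3(a) covers 2:o
4(u) covers 1:u
5(a) covers 3:a
6(b) covers 4:u
floor of heap: 0:b, 2:o
completions by unplaced set U, small U first (add the entries for U minus each lowest piece of U):
  |U|=1: {5}:1  {6}:1
  |U|=2: {3,5}:1  {4,6}:1  {5,6}:2
  |U|=3: {1,4,6}:1  {2,3,5}:1  {3,5,6}:3  {4,5,6}:3
  |U|=4: {0,1,4,6}:1  {1,4,5,6}:4  {2,3,5,6}:4  {3,4,5,6}:6
  |U|=5: {0,1,4,5,6}:5  {1,3,4,5,6}:10  {2,3,4,5,6}:10
  start at 0(b): 20
  start at 2(o): 15
sum over floor = 35

35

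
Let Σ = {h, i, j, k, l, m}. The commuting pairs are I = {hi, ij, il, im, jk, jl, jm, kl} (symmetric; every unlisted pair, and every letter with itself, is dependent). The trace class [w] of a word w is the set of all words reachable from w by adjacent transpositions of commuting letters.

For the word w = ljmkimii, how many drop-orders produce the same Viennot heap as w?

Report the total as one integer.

#0=l has no predecessor
#1=j has no predecessor
#2=m depends on [0:l]
#3=k depends on [2:m]
#4=i depends on [3:k]
#5=m depends on [3:k]
#6=i depends on [4:i]
#7=i depends on [6:i]
sources: [0:l, 1:j]
N(rest) = Σ N(rest − s) over sources s of rest; N(one piece) = 1:
  size 1 → [1]=1  [5]=1  [7]=1
  size 2 → [1,5]=2  [1,7]=2  [5,7]=2  [6,7]=1
  size 3 → [1,5,7]=6  [1,6,7]=3  [4,6,7]=1  [5,6,7]=3
  size 4 → [1,4,6,7]=4  [1,5,6,7]=12  [4,5,6,7]=4
  size 5 → [1,4,5,6,7]=20  [3,4,5,6,7]=4
  size 6 → [1,3,4,5,6,7]=24  [2,3,4,5,6,7]=4
  first=0(l) contributes 28
  first=1(j) contributes 4
|[w]| = 32

32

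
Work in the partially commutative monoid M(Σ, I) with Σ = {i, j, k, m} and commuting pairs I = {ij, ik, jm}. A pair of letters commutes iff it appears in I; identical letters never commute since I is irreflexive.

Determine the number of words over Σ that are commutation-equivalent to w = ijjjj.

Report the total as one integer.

piece 0:i — minimal
piece 1:j — minimal
piece 2:j rests on {1:j}
piece 3:j rests on {2:j}
piece 4:j rests on {3:j}
minimal pieces: {0:i, 1:j}
ways to finish when only these pieces remain (= sum over removing one remaining piece with nothing left below it):
  1 left: {0}→1  {4}→1
  2 left: {0,4}→2  {3,4}→1
  3 left: {0,3,4}→3  {2,3,4}→1
  placing 0:i first → 1 extensions
  placing 1:j first → 4 extensions
total linear extensions = 5

5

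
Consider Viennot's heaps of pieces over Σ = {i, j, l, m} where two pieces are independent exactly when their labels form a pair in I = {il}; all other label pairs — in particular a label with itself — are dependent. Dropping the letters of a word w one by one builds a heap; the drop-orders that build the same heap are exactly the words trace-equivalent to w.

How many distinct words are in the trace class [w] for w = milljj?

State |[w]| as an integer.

0(m) covers ∅
1(i) covers 0:m
2(l) covers 0:m
3(l) covers 2:l
4(j) covers 1:i, 3:l
5(j) covers 4:j
floor of heap: 0:m
completions by unplaced set U, small U first (add the entries for U minus each lowest piece of U):
  |U|=1: {5}:1
  |U|=2: {4,5}:1
  |U|=3: {1,4,5}:1  {3,4,5}:1
  |U|=4: {1,3,4,5}:2  {2,3,4,5}:1
  start at 0(m): 3

3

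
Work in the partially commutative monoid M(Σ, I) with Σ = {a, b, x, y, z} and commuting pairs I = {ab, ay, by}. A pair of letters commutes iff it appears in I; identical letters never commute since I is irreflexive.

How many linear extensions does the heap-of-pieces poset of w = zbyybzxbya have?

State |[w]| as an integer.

36

0(z) covers ∅
1(b) covers 0:z
2(y) covers 0:z
3(y) covers 2:y
4(b) covers 1:b
5(z) covers 3:y, 4:b
6(x) covers 5:z
7(b) covers 6:x
8(y) covers 6:x
9(a) covers 6:x
floor of heap: 0:z
completions by unplaced set U, small U first (add the entries for U minus each lowest piece of U):
  |U|=1: {7}:1  {8}:1  {9}:1
  |U|=2: {7,8}:2  {7,9}:2  {8,9}:2
  |U|=3: {7,8,9}:6
  |U|=4: {6,7,8,9}:6
  |U|=5: {5,6,7,8,9}:6
  |U|=6: {3,5,6,7,8,9}:6  {4,5,6,7,8,9}:6
  |U|=7: {1,4,5,6,7,8,9}:6  {2,3,5,6,7,8,9}:6  {3,4,5,6,7,8,9}:12
  |U|=8: {1,3,4,5,6,7,8,9}:18  {2,3,4,5,6,7,8,9}:18
  start at 0(z): 36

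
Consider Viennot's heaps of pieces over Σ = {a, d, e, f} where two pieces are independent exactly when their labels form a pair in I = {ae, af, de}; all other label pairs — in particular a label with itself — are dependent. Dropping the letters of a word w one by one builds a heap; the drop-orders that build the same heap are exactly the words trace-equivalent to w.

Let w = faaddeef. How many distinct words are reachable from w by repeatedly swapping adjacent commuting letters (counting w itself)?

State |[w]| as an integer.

#0=f has no predecessor
#1=a has no predecessor
#2=a depends on [1:a]
#3=d depends on [0:f, 2:a]
#4=d depends on [3:d]
#5=e depends on [0:f]
#6=e depends on [5:e]
#7=f depends on [4:d, 6:e]
sources: [0:f, 1:a]
N(rest) = Σ N(rest − s) over sources s of rest; N(one piece) = 1:
  size 1 → [7]=1
  size 2 → [4,7]=1  [6,7]=1
  size 3 → [3,4,7]=1  [4,6,7]=2  [5,6,7]=1
  size 4 → [2,3,4,7]=1  [3,4,6,7]=3  [4,5,6,7]=3
  size 5 → [1,2,3,4,7]=1  [2,3,4,6,7]=4  [3,4,5,6,7]=6
  size 6 → [0,3,4,5,6,7]=6  [1,2,3,4,6,7]=5  [2,3,4,5,6,7]=10
  first=0(f) contributes 15
  first=1(a) contributes 16
|[w]| = 31

31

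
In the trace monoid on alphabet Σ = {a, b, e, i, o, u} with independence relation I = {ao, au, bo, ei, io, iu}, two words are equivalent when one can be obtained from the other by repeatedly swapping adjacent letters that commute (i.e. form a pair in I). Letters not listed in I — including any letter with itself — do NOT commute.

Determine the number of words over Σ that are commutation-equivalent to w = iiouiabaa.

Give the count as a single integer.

piece 0:i — minimal
piece 1:i rests on {0:i}
piece 2:o — minimal
piece 3:u rests on {2:o}
piece 4:i rests on {1:i}
piece 5:a rests on {4:i}
piece 6:b rests on {3:u, 5:a}
piece 7:a rests on {6:b}
piece 8:a rests on {7:a}
minimal pieces: {0:i, 2:o}
ways to finish when only these pieces remain (= sum over removing one remaining piece with nothing left below it):
  1 left: {8}→1
  2 left: {7,8}→1
  3 left: {6,7,8}→1
  4 left: {3,6,7,8}→1  {5,6,7,8}→1
  5 left: {2,3,6,7,8}→1  {3,5,6,7,8}→2  {4,5,6,7,8}→1
  6 left: {1,4,5,6,7,8}→1  {2,3,5,6,7,8}→3  {3,4,5,6,7,8}→3
  7 left: {0,1,4,5,6,7,8}→1  {1,3,4,5,6,7,8}→4  {2,3,4,5,6,7,8}→6
  placing 0:i first → 10 extensions
  placing 2:o first → 5 extensions
total linear extensions = 15

15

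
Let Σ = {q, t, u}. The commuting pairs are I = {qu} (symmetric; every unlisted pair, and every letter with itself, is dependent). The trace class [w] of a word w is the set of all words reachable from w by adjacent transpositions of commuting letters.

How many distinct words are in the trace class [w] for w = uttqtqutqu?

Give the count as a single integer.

#0=u has no predecessor
#1=t depends on [0:u]
#2=t depends on [1:t]
#3=q depends on [2:t]
#4=t depends on [3:q]
#5=q depends on [4:t]
#6=u depends on [4:t]
#7=t depends on [5:q, 6:u]
#8=q depends on [7:t]
#9=u depends on [7:t]
sources: [0:u]
N(rest) = Σ N(rest − s) over sources s of rest; N(one piece) = 1:
  size 1 → [8]=1  [9]=1
  size 2 → [8,9]=2
  size 3 → [7,8,9]=2
  size 4 → [5,7,8,9]=2  [6,7,8,9]=2
  size 5 → [5,6,7,8,9]=4
  size 6 → [4,5,6,7,8,9]=4
  size 7 → [3,4,5,6,7,8,9]=4
  size 8 → [2,3,4,5,6,7,8,9]=4
  first=0(u) contributes 4

4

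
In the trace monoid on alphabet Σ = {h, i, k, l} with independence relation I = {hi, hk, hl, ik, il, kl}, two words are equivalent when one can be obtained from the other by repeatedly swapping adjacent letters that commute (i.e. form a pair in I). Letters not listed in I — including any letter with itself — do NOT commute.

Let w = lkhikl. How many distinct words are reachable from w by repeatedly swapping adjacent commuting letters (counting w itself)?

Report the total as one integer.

0(l) covers ∅
1(k) covers ∅
2(h) covers ∅
3(i) covers ∅
4(k) covers 1:k
5(l) covers 0:l
floor of heap: 0:l, 1:k, 2:h, 3:i
completions by unplaced set U, small U first (add the entries for U minus each lowest piece of U):
  |U|=1: {2}:1  {3}:1  {4}:1  {5}:1
  |U|=2: {0,5}:1  {1,4}:1  {2,3}:2  {2,4}:2  {2,5}:2  {3,4}:2  {3,5}:2  {4,5}:2
  |U|=3: {0,2,5}:3  {0,3,5}:3  {0,4,5}:3  {1,2,4}:3  {1,3,4}:3  {1,4,5}:3  {2,3,4}:6  {2,3,5}:6  {2,4,5}:6  {3,4,5}:6
  |U|=4: {0,1,4,5}:6  {0,2,3,5}:12  {0,2,4,5}:12  {0,3,4,5}:12  {1,2,3,4}:12  {1,2,4,5}:12  {1,3,4,5}:12  {2,3,4,5}:24
  start at 0(l): 60
  start at 1(k): 60
  start at 2(h): 30
  start at 3(i): 30
sum over floor = 180

180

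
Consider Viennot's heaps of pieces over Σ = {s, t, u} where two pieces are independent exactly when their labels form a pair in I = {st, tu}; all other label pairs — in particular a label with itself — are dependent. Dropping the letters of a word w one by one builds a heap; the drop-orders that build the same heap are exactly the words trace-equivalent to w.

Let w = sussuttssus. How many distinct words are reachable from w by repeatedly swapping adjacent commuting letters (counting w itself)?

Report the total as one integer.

piece 0:s — minimal
piece 1:u rests on {0:s}
piece 2:s rests on {1:u}
piece 3:s rests on {2:s}
piece 4:u rests on {3:s}
piece 5:t — minimal
piece 6:t rests on {5:t}
piece 7:s rests on {4:u}
piece 8:s rests on {7:s}
piece 9:u rests on {8:s}
piece 10:s rests on {9:u}
minimal pieces: {0:s, 5:t}
ways to finish when only these pieces remain (= sum over removing one remaining piece with nothing left below it):
  1 left: {6}→1  {10}→1
  2 left: {5,6}→1  {6,10}→2  {9,10}→1
  3 left: {5,6,10}→3  {6,9,10}→3  {8,9,10}→1
  4 left: {5,6,9,10}→6  {6,8,9,10}→4  {7,8,9,10}→1
  5 left: {4,7,8,9,10}→1  {5,6,8,9,10}→10  {6,7,8,9,10}→5
  6 left: {3,4,7,8,9,10}→1  {4,6,7,8,9,10}→6  {5,6,7,8,9,10}→15
  7 left: {2,3,4,7,8,9,10}→1  {3,4,6,7,8,9,10}→7  {4,5,6,7,8,9,10}→21
  8 left: {1,2,3,4,7,8,9,10}→1  {2,3,4,6,7,8,9,10}→8  {3,4,5,6,7,8,9,10}→28
  9 left: {0,1,2,3,4,7,8,9,10}→1  {1,2,3,4,6,7,8,9,10}→9  {2,3,4,5,6,7,8,9,10}→36
  placing 0:s first → 45 extensions
  placing 5:t first → 10 extensions
total linear extensions = 55

55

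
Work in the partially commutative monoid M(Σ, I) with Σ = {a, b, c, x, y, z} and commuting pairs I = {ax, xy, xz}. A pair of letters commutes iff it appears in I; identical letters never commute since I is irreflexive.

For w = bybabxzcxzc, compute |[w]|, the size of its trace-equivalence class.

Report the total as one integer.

4

0(b) covers ∅
1(y) covers 0:b
2(b) covers 1:y
3(a) covers 2:b
4(b) covers 3:a
5(x) covers 4:b
6(z) covers 4:b
7(c) covers 5:x, 6:z
8(x) covers 7:c
9(z) covers 7:c
10(c) covers 8:x, 9:z
floor of heap: 0:b
completions by unplaced set U, small U first (add the entries for U minus each lowest piece of U):
  |U|=1: {10}:1
  |U|=2: {8,10}:1  {9,10}:1
  |U|=3: {8,9,10}:2
  |U|=4: {7,8,9,10}:2
  |U|=5: {5,7,8,9,10}:2  {6,7,8,9,10}:2
  |U|=6: {5,6,7,8,9,10}:4
  |U|=7: {4,5,6,7,8,9,10}:4
  |U|=8: {3,4,5,6,7,8,9,10}:4
  |U|=9: {2,3,4,5,6,7,8,9,10}:4
  start at 0(b): 4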